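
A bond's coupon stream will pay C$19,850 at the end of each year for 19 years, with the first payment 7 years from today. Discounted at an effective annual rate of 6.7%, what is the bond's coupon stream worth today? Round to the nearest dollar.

C$142,214

Value one period before first payment (t=6): 19850 × [1 − (1+0.067)^(−19)] / 0.067 = 19850 × 10.572247 = 209,859.1075
Discount back 6 years: 209,859.1075 × (1+0.067)^(−6) = 209,859.1075 × 0.677663 = 142,213.6572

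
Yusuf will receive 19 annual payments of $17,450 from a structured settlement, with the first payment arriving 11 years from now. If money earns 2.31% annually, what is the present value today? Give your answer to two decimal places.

PV at t=10 (ordinary 19-year annuity): 17450 × a(19|0.0231) = 17450 × 15.239298 = 265,925.7424
PV₀ = 265,925.7424 / (1+0.0231)^10 = 265,925.7424 / 1.256553 = 211,631.1217

$211,631.12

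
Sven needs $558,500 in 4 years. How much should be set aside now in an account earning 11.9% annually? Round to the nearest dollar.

$356,207

PV = FV·(1+i)^(−n) = 558,500 × 0.637793 = 356,207.3130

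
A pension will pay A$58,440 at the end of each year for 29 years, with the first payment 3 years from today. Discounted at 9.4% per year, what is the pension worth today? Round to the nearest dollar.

A$481,080

PV at t=2 (ordinary 29-year annuity): 58440 × a(29|0.094) = 58440 × 9.852393 = 575,773.8652
Discount back 2 years: 575,773.8652 × (1+0.094)^(−2) = 575,773.8652 × 0.835536 = 481,080.0019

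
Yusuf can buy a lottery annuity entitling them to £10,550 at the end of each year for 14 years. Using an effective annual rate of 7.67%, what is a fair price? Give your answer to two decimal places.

PV = 10550 × [1 − (1+0.0767)^(−14)] / 0.0767 = 10550 × 8.404635 = 88,668.9013

£88,668.90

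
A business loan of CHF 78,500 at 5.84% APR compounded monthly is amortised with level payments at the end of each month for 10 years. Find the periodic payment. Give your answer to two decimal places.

With 12 periods per year: i = 0.00486667, n = 120.
Annuity-PV factor = 90.728687; PMT = 78500 / 90.728687 = 865.2170

CHF 865.22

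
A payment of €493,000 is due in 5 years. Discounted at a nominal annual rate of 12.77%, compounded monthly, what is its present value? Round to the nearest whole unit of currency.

€261,225

Periodic rate i = 0.1277/12 = 0.0106417; n = 5 × 12 = 60 periods.
PV = 493,000 / (1 + 0.0106417)^60 = 493,000 / 1.887261 = 261,225.1331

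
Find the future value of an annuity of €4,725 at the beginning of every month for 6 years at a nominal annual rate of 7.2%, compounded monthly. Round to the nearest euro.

Periodic rate i = 0.072/12 = 0.006; n = 6 × 12 = 72 periods.
FV = 4725 × [(1+0.006)^72 − 1] / 0.006 × (1+i) = 4725 × 90.263027 = 426,492.8021
(Beginning-of-period payments → annuity-due factor ×(1+i).)

€426,493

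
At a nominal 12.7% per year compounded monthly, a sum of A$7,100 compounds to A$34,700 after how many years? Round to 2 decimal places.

Periodic rate i = 0.127/12 = 0.0105833.
(1+i)^n = 34700/7100 = 4.88732, so n = ln 4.88732 / ln 1.01058 = 150.7111 months
= 150.7111/12 years

12.56 years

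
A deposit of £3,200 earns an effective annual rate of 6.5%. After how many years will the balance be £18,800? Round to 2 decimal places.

28.12 years

n = ln(18800/3200) / ln(1+0.065) = ln(5.87500) / 0.062975 = 28.1177 years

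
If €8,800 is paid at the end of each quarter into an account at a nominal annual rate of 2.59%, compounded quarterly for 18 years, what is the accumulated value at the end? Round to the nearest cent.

€803,935.57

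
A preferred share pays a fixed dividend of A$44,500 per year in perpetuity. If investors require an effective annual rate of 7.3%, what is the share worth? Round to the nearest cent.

PV = PMT / i = 44500 / 0.073 = 609,589.0411

A$609,589.04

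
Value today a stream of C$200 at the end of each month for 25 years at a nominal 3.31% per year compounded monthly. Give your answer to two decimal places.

C$40,775.42

With 12 periods per year: i = 0.00275833, n = 300.
PV = 200 × [1 − (1+0.00275833)^(−300)] / 0.00275833 = 200 × 203.877088 = 40,775.4175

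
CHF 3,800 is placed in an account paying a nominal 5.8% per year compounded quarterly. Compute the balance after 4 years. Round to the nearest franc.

CHF 4,784

With 4 periods per year: i = 0.0145, n = 16.
3,800 × (1+0.0145)^16 = 3,800 × 1.259021 = 4,784.2781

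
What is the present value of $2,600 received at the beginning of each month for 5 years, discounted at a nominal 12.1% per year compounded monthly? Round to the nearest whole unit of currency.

With 12 periods per year: i = 0.0100833, n = 60.
PV = PMT · [1 − (1+i)^(−n)] / i × (1+i) = 2600 · 45.305347 = 117,793.9010
(annuity-due: payments at period start, so ×(1+i).)

$117,794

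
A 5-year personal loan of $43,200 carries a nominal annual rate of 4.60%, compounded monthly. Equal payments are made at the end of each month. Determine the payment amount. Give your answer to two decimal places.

$807.34

Periodic rate i = 0.046/12 = 0.00383333; n = 5 × 12 = 60 periods.
PMT = 43200 / ( [1 − (1+0.00383333)^(−60)] / 0.00383333 ) = 43200 / 53.508771 = 807.3443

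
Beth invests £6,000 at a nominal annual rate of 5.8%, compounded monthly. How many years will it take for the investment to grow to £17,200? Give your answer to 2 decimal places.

18.20 years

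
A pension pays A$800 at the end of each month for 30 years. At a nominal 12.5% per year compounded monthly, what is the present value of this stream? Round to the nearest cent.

With 12 periods per year: i = 0.0104167, n = 360.
PV = 800 × [1 − (1+0.0104167)^(−360)] / 0.0104167 = 800 × 93.698077 = 74,958.4616

A$74,958.46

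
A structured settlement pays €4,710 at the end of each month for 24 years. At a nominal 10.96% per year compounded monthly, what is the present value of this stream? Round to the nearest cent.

Periodic rate i = 0.1096/12 = 0.00913333; n = 24 × 12 = 288 periods.
PV = PMT · [1 − (1+i)^(−n)] / i = 4710 · 101.505654 = 478,091.6285

€478,091.63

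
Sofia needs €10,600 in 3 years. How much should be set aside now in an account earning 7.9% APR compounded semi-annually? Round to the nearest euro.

With 2 periods per year: i = 0.0395, n = 6.
PV = 10,600 / (1 + 0.0395)^6 = 10,600 / 1.261673 = 8,401.5401

€8,402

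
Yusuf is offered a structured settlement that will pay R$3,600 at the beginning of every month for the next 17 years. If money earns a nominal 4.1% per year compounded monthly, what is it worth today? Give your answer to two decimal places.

R$530,036.09

i = 0.041/12 = 0.00341667 per month; n = 17·12 = 204.
PV = PMT · [1 − (1+i)^(−n)] / i × (1+i) = 3600 · 147.232248 = 530,036.0929
(Beginning-of-period payments → annuity-due factor ×(1+i).)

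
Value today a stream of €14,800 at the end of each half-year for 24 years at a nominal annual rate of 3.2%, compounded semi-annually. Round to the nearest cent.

€493,238.66

Periodic rate i = 0.032/2 = 0.016; n = 24 × 2 = 48 periods.
PV = PMT · [1 − (1+i)^(−n)] / i = 14800 · 33.326937 = 493,238.6617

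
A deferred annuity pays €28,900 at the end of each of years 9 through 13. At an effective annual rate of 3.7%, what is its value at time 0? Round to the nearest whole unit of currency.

€97,023

Value one period before first payment (t=8): 28900 × [1 − (1+0.037)^(−5)] / 0.037 = 28900 × 4.489592 = 129,749.1994
PV₀ = 129,749.1994 / (1+0.037)^8 = 129,749.1994 / 1.337304 = 97,022.9858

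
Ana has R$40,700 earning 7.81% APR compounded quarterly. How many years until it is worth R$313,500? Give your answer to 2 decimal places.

26.39 years

Periodic rate i = 0.0781/4 = 0.019525.
(1+i)^n = 313500/40700 = 7.70270, so n = ln 7.70270 / ln 1.01953 = 105.5794 quarters
= 105.5794/4 years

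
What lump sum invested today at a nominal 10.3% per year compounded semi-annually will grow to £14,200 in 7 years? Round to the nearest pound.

£7,030

Periodic rate i = 0.103/2 = 0.0515; n = 7 × 2 = 14 periods.
Discount factor = (1+0.0515)^(−14) = 0.495074; PV = 14,200 × 0.495074 = 7,030.0508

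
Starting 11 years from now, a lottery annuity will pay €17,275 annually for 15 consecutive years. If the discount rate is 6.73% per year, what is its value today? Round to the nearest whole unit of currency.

PV at t=10 (ordinary 15-year annuity): 17275 × a(15|0.0673) = 17275 × 9.265294 = 160,057.9534
Discount back 10 years: 160,057.9534 × (1+0.0673)^(−10) = 160,057.9534 × 0.521357 = 83,447.2762

€83,447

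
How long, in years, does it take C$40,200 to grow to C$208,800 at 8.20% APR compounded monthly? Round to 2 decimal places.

20.16 years

Periodic rate i = 0.082/12 = 0.00683333.
(1+i)^n = 208800/40200 = 5.19403, so n = ln 5.19403 / ln 1.00683 = 241.9218 months
= 241.9218/12 years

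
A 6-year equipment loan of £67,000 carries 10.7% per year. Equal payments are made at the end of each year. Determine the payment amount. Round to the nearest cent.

Annuity-PV factor = 4.267352; PMT = 67000 / 4.267352 = 15,700.6017

£15,700.60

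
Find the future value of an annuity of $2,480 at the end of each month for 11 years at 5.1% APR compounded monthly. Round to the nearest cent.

Periodic rate i = 0.051/12 = 0.00425; n = 11 × 12 = 132 periods.
Accumulation factor s(132|0.00425) = 176.551077; FV = 2480 × 176.551077 = 437,846.6714

$437,846.67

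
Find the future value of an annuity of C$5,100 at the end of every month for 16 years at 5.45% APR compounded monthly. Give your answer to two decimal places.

With 12 periods per year: i = 0.00454167, n = 192.
FV = 5100 × [(1+0.00454167)^192 − 1] / 0.00454167 = 5100 × 305.388431 = 1,557,480.9975

C$1,557,481.00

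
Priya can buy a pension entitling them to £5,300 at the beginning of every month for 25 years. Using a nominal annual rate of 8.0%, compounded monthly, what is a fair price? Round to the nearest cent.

£691,269.92

i = 0.08/12 = 0.00666667 per month; n = 25·12 = 300.
PV = PMT · [1 − (1+i)^(−n)] / i × (1+i) = 5300 · 130.428286 = 691,269.9163
(Beginning-of-period payments → annuity-due factor ×(1+i).)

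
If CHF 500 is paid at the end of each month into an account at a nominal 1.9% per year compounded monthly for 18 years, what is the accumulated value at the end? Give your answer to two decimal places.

Periodic rate i = 0.019/12 = 0.00158333; n = 18 × 12 = 216 periods.
FV = 500 × [(1+0.00158333)^216 − 1] / 0.00158333 = 500 × 257.292379 = 128,646.1894

CHF 128,646.19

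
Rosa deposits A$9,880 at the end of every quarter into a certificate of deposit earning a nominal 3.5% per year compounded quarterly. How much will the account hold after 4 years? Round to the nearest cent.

A$168,889.91

i = 0.035/4 = 0.00875 per quarter; n = 4·4 = 16.
FV = PMT · [(1+i)^n − 1] / i = 9880 · 17.094120 = 168,889.9083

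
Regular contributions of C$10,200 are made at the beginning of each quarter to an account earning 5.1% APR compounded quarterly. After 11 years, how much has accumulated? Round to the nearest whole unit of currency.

C$604,588

With 4 periods per year: i = 0.01275, n = 44.
FV = 10200 × [(1+0.01275)^44 − 1] / 0.01275 × (1+i) = 10200 × 59.273318 = 604,587.8467
(annuity-due: payments at period start, so ×(1+i).)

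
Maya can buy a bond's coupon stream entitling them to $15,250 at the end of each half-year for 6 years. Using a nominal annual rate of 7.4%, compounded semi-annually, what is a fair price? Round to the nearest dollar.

With 2 periods per year: i = 0.037, n = 12.
PV = 15250 × [1 − (1+0.037)^(−12)] / 0.037 = 15250 × 9.550578 = 145,646.3117

$145,646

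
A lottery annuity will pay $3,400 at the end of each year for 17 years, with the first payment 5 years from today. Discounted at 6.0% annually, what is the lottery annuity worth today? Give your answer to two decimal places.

$28,216.50

PV at t=4 (ordinary 17-year annuity): 3400 × a(17|0.06) = 3400 × 10.477260 = 35,622.6829
PV₀ = 35,622.6829 / (1+0.06)^4 = 35,622.6829 / 1.262477 = 28,216.5014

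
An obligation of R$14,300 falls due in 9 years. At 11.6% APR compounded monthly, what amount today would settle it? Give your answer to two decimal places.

i = 0.116/12 = 0.00966667 per month; n = 9·12 = 108.
Discount factor = (1+0.00966667)^(−108) = 0.353813; PV = 14,300 × 0.353813 = 5,059.5283

R$5,059.53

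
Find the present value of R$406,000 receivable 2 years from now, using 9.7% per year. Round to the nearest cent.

R$337,374.91

PV = 406,000 / (1 + 0.097)^2 = 406,000 / 1.203409 = 337,374.9075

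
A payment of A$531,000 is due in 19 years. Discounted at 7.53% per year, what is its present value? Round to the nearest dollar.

A$133,669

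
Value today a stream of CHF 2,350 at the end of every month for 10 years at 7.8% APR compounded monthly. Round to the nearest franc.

CHF 195,388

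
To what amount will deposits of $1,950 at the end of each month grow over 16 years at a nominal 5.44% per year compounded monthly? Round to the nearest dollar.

$594,968

Periodic rate i = 0.0544/12 = 0.00453333; n = 16 × 12 = 192 periods.
FV = 1950 × [(1+0.00453333)^192 − 1] / 0.00453333 = 1950 × 305.111819 = 594,968.0465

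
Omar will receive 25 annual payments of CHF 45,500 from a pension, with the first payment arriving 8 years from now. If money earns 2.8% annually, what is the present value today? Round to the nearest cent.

PV at t=7 (ordinary 25-year annuity): 45500 × a(25|0.028) = 45500 × 17.807646 = 810,247.8807
PV₀ = 810,247.8807 / (1+0.028)^7 = 810,247.8807 / 1.213254 = 667,830.2718

CHF 667,830.27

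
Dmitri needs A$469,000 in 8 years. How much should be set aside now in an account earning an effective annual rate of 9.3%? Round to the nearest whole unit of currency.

Discount factor = (1+0.093)^(−8) = 0.490952; PV = 469,000 × 0.490952 = 230,256.3135

A$230,256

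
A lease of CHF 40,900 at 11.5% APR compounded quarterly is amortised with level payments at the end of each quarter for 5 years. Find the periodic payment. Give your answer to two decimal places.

CHF 2,717.45

Periodic rate i = 0.115/4 = 0.02875; n = 5 × 4 = 20 periods.
Annuity-PV factor = 15.050878; PMT = 40900 / 15.050878 = 2,717.4495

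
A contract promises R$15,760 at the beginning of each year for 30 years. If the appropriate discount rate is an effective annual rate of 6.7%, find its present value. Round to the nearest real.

R$215,115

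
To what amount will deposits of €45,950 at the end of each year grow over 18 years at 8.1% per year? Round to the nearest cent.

€1,737,673.90

FV = PMT · [(1+i)^n − 1] / i = 45950 · 37.816625 = 1,737,673.8994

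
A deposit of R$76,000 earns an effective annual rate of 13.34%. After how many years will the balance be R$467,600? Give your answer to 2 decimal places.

14.51 years

n = ln(467600/76000) / ln(1+0.1334) = ln(6.15263) / 0.125222 = 14.5093 years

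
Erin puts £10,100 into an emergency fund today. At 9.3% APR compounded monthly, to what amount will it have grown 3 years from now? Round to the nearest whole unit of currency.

£13,336

i = 0.093/12 = 0.00775 per month; n = 3·12 = 36.
FV = PV·(1+i)^n = 10,100 × 1.320386 = 13,335.9027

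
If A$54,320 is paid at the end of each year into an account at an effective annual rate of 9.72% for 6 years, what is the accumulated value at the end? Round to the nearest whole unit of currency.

Accumulation factor s(6|0.0972) = 7.661276; FV = 54320 × 7.661276 = 416,160.5122

A$416,161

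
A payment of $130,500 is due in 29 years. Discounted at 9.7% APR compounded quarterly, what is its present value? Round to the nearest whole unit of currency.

$8,101

Periodic rate i = 0.097/4 = 0.02425; n = 29 × 4 = 116 periods.
PV = 130,500 / (1 + 0.02425)^116 = 130,500 / 16.109899 = 8,100.6093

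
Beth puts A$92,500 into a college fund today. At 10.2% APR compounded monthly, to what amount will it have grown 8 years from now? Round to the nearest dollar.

With 12 periods per year: i = 0.0085, n = 96.
92,500 × (1+0.0085)^96 = 92,500 × 2.253651 = 208,462.7091

A$208,463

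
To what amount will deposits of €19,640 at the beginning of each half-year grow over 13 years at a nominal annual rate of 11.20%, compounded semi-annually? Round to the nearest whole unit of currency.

With 2 periods per year: i = 0.056, n = 26.
FV = PMT · [(1+i)^n − 1] / i × (1+i) = 19640 · 58.899547 = 1,156,787.1037
Payments are at the start of each period, so multiply by (1+i).

€1,156,787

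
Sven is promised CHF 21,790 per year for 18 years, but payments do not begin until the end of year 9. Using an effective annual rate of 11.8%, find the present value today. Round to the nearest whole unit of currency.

Value one period before first payment (t=8): 21790 × [1 − (1+0.118)^(−18)] / 0.118 = 21790 × 7.336515 = 159,862.6684
Discount back 8 years: 159,862.6684 × (1+0.118)^(−8) = 159,862.6684 × 0.409700 = 65,495.6761

CHF 65,496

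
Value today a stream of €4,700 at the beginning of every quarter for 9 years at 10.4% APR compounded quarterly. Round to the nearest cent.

€111,854.13

Periodic rate i = 0.104/4 = 0.026; n = 9 × 4 = 36 periods.
PV = PMT · [1 − (1+i)^(−n)] / i × (1+i) = 4700 · 23.798752 = 111,854.1348
(annuity-due: payments at period start, so ×(1+i).)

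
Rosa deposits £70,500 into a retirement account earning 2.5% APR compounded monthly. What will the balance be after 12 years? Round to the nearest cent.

i = 0.025/12 = 0.00208333 per month; n = 12·12 = 144.
FV = PV·(1+i)^n = 70,500 × 1.349438 = 95,135.3527

£95,135.35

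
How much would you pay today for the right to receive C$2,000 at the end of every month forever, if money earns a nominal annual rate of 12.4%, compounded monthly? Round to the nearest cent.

Periodic rate i = 0.124/12 = 0.0103333.
PV = PMT / i = 2000 / 0.0103333 = 193,548.3871

C$193,548.39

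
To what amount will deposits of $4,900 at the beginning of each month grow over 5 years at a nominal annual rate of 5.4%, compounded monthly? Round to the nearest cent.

$338,168.10

Periodic rate i = 0.054/12 = 0.0045; n = 5 × 12 = 60 periods.
Accumulation factor s(60|0.0045) × (1+i) = 69.013897; FV = 4900 × 69.013897 = 338,168.0965
(Beginning-of-period payments → annuity-due factor ×(1+i).)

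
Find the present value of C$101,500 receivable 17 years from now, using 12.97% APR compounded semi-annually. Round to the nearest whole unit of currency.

With 2 periods per year: i = 0.06485, n = 34.
Discount factor = (1+0.06485)^(−34) = 0.118085; PV = 101,500 × 0.118085 = 11,985.5852

C$11,986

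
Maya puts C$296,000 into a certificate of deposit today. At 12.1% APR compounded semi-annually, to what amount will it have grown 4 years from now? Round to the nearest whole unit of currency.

C$473,562

i = 0.121/2 = 0.0605 per half-year; n = 4·2 = 8.
296,000 × (1+0.0605)^8 = 296,000 × 1.599873 = 473,562.2702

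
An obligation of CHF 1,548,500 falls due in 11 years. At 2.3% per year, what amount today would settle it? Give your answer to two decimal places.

PV = 1,548,500 / (1 + 0.023)^11 = 1,548,500 / 1.284198 = 1,205,810.9930

CHF 1,205,810.99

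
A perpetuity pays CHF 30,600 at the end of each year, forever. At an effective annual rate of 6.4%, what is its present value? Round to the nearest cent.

PV = PMT / i = 30600 / 0.064 = 478,125.0000

CHF 478,125.00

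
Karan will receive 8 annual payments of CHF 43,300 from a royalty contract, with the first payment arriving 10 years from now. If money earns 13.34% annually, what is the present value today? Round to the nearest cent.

CHF 66,547.43

Value one period before first payment (t=9): 43300 × [1 − (1+0.1334)^(−8)] / 0.1334 = 43300 × 4.743428 = 205,390.4110
Discount back 9 years: 205,390.4110 × (1+0.1334)^(−9) = 205,390.4110 × 0.324005 = 66,547.4302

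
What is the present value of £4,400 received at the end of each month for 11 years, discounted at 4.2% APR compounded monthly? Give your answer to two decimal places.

£464,475.65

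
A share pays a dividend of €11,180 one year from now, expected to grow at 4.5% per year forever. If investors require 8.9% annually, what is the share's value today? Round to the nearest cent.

€254,090.91

PV = D₁/(r − g) = 11180/(0.089 − 0.045) = 254,090.9091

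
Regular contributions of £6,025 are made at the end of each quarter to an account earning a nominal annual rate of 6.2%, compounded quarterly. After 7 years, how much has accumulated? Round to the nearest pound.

£209,238

Periodic rate i = 0.062/4 = 0.0155; n = 7 × 4 = 28 periods.
FV = PMT · [(1+i)^n − 1] / i = 6025 · 34.728332 = 209,238.2017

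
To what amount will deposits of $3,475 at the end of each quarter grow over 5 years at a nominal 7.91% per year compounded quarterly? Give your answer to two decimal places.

$84,244.45

With 4 periods per year: i = 0.019775, n = 20.
Accumulation factor s(20|0.019775) = 24.243007; FV = 3475 × 24.243007 = 84,244.4497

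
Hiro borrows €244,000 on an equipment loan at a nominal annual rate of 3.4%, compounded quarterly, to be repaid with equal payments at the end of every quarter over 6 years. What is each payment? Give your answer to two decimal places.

Periodic rate i = 0.034/4 = 0.0085; n = 6 × 4 = 24 periods.
PMT = 244000 / ( [1 − (1+0.0085)^(−24)] / 0.0085 ) = 244000 / 21.627565 = 11,281.8989

€11,281.90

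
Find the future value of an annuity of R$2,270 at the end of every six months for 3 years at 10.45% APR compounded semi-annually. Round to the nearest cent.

R$15,528.02

i = 0.1045/2 = 0.05225 per half-year; n = 3·2 = 6.
Accumulation factor s(6|0.05225) = 6.840536; FV = 2270 × 6.840536 = 15,528.0168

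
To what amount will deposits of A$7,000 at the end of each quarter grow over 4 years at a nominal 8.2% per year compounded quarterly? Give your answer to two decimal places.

A$130,982.75

i = 0.082/4 = 0.0205 per quarter; n = 4·4 = 16.
FV = 7000 × [(1+0.0205)^16 − 1] / 0.0205 = 7000 × 18.711821 = 130,982.7458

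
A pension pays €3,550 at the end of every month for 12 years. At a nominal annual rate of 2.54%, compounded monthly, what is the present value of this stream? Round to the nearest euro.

With 12 periods per year: i = 0.00211667, n = 144.
PV = PMT · [1 − (1+i)^(−n)] / i = 3550 · 124.011805 = 440,241.9082

€440,242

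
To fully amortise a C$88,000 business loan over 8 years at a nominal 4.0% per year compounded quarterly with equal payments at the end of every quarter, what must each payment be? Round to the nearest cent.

Periodic rate i = 0.04/4 = 0.01; n = 8 × 4 = 32 periods.
PMT = 88000 / ( [1 − (1+0.01)^(−32)] / 0.01 ) = 88000 / 27.269589 = 3,227.0379

C$3,227.04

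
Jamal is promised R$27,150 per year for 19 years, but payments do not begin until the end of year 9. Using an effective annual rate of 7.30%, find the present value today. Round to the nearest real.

R$156,170

Value one period before first payment (t=8): 27150 × [1 − (1+0.073)^(−19)] / 0.073 = 27150 × 10.107076 = 274,407.1122
PV₀ = 274,407.1122 / (1+0.073)^8 = 274,407.1122 / 1.757105 = 156,169.9919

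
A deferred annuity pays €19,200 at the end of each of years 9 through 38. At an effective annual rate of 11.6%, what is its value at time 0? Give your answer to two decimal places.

€66,234.44

Value one period before first payment (t=8): 19200 × [1 − (1+0.116)^(−30)] / 0.116 = 19200 × 8.300346 = 159,366.6425
Discount back 8 years: 159,366.6425 × (1+0.116)^(−8) = 159,366.6425 × 0.415610 = 66,234.4396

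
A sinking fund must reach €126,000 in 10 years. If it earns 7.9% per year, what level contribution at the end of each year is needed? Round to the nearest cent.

€8,739.11

PMT = 126000 / ( [(1+0.079)^10 − 1] / 0.079 ) = 126000 / 14.417950 = 8,739.1066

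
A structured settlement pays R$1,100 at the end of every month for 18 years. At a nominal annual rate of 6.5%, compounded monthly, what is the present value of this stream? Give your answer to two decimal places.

R$139,849.24

Periodic rate i = 0.065/12 = 0.00541667; n = 18 × 12 = 216 periods.
PV = 1100 × [1 − (1+0.00541667)^(−216)] / 0.00541667 = 1100 × 127.135675 = 139,849.2423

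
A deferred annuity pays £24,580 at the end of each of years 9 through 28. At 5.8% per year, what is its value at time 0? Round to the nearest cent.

PV at t=8 (ordinary 20-year annuity): 24580 × a(20|0.058) = 24580 × 11.658495 = 286,565.7995
Discount back 8 years: 286,565.7995 × (1+0.058)^(−8) = 286,565.7995 × 0.636964 = 182,532.0016

£182,532.00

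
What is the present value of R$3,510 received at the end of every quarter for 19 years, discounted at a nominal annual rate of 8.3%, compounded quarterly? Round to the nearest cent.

Periodic rate i = 0.083/4 = 0.02075; n = 19 × 4 = 76 periods.
PV = PMT · [1 − (1+i)^(−n)] / i = 3510 · 38.074452 = 133,641.3269

R$133,641.33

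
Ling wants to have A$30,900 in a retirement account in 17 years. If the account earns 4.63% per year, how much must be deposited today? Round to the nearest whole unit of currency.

A$14,315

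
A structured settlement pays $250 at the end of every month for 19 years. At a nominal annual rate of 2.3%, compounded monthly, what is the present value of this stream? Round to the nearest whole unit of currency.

$46,142

i = 0.023/12 = 0.00191667 per month; n = 19·12 = 228.
PV = 250 × [1 − (1+0.00191667)^(−228)] / 0.00191667 = 250 × 184.569563 = 46,142.3908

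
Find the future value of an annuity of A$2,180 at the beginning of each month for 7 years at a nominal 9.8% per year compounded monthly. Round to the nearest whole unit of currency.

Periodic rate i = 0.098/12 = 0.00816667; n = 7 × 12 = 84 periods.
FV = 2180 × [(1+0.00816667)^84 − 1] / 0.00816667 × (1+i) = 2180 × 121.008636 = 263,798.8258
Payments are at the start of each period, so multiply by (1+i).

A$263,799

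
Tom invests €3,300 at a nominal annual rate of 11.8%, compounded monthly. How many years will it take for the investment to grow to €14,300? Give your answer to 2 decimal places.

12.49 years

Periodic rate i = 0.118/12 = 0.00983333.
n = ln(14300/3300) / ln(1+0.00983333) = ln(4.33333) / 0.009785 = 149.8510 months
= 149.8510/12 years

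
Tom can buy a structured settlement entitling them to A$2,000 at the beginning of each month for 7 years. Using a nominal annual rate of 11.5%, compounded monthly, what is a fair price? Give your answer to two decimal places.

With 12 periods per year: i = 0.00958333, n = 84.
PV = PMT · [1 − (1+i)^(−n)] / i × (1+i) = 2000 · 58.067214 = 116,134.4271
(Beginning-of-period payments → annuity-due factor ×(1+i).)

A$116,134.43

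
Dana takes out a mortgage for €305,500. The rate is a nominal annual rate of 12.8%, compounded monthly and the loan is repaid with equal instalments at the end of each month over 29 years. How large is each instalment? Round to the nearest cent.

Periodic rate i = 0.128/12 = 0.0106667; n = 29 × 12 = 348 periods.
Annuity-PV factor = 91.414352; PMT = 305500 / 91.414352 = 3,341.9260

€3,341.93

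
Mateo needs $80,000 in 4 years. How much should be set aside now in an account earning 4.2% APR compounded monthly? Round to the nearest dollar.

$67,648

i = 0.042/12 = 0.0035 per month; n = 4·12 = 48.
PV = 80,000 / (1 + 0.0035)^48 = 80,000 / 1.182590 = 67,648.1461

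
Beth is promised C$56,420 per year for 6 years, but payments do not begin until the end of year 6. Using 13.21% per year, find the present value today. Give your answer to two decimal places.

C$120,577.91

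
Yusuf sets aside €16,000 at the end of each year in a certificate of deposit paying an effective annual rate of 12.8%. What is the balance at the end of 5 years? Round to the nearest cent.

€103,273.51

FV = PMT · [(1+i)^n − 1] / i = 16000 · 6.454594 = 103,273.5071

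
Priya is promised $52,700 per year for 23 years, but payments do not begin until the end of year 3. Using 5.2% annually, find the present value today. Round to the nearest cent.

$630,374.02

PV at t=2 (ordinary 23-year annuity): 52700 × a(23|0.052) = 52700 × 13.237902 = 697,637.4468
Discount back 2 years: 697,637.4468 × (1+0.052)^(−2) = 697,637.4468 × 0.903584 = 630,374.0176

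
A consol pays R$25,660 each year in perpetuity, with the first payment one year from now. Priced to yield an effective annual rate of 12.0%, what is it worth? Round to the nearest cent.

R$213,833.33

PV = PMT / i = 25660 / 0.12 = 213,833.3333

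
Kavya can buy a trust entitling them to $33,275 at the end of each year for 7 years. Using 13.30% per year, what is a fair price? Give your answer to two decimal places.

$145,798.41

Annuity factor a(7|0.133) = 4.381620; PV = 33275 × 4.381620 = 145,798.4130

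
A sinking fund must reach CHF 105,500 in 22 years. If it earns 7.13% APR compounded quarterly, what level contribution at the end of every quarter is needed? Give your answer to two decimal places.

With 4 periods per year: i = 0.017825, n = 88.
PMT = 105500 / ( [(1+0.017825)^88 − 1] / 0.017825 ) = 105500 / 209.484594 = 503.6170

CHF 503.62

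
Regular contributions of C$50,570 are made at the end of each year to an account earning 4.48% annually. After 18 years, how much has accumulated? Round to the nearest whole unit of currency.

FV = PMT · [(1+i)^n − 1] / i = 50570 · 26.805424 = 1,355,550.2679

C$1,355,550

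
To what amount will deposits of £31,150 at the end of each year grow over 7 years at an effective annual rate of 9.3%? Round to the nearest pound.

FV = PMT · [(1+i)^n − 1] / i = 31150 · 9.285488 = 289,242.9434

£289,243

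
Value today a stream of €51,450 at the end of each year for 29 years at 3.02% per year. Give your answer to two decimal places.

Annuity factor a(29|0.0302) = 19.140272; PV = 51450 × 19.140272 = 984,766.9955

€984,767.00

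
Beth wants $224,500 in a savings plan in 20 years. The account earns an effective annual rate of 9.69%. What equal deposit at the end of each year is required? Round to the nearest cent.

$4,059.88

PMT = 224500 / ( [(1+0.0969)^20 − 1] / 0.0969 ) = 224500 / 55.297170 = 4,059.8822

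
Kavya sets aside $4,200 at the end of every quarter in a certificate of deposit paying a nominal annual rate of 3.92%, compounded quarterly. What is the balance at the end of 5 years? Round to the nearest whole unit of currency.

Periodic rate i = 0.0392/4 = 0.0098; n = 5 × 4 = 20 periods.
Accumulation factor s(20|0.0098) = 21.976192; FV = 4200 × 21.976192 = 92,300.0075

$92,300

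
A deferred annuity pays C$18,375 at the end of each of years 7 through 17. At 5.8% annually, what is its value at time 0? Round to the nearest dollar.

Value one period before first payment (t=6): 18375 × [1 − (1+0.058)^(−11)] / 0.058 = 18375 × 7.968179 = 146,415.2810
PV₀ = 146,415.2810 / (1+0.058)^6 = 146,415.2810 / 1.402536 = 104,393.2454

C$104,393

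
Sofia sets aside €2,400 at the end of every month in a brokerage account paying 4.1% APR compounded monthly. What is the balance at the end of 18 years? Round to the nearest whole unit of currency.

€765,039

With 12 periods per year: i = 0.00341667, n = 216.
FV = PMT · [(1+i)^n − 1] / i = 2400 · 318.766334 = 765,039.2011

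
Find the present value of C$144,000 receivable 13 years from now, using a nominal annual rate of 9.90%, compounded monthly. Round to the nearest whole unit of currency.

Periodic rate i = 0.099/12 = 0.00825; n = 13 × 12 = 156 periods.
PV = FV·(1+i)^(−n) = 144,000 × 0.277559 = 39,968.5604

C$39,969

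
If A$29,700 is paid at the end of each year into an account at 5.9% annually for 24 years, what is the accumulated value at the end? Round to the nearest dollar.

Accumulation factor s(24|0.059) = 50.139803; FV = 29700 × 50.139803 = 1,489,152.1501

A$1,489,152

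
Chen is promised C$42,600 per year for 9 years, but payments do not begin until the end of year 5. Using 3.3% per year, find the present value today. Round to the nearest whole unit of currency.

C$287,259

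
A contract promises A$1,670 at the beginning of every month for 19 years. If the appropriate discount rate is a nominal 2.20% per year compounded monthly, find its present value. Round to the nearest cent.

With 12 periods per year: i = 0.00183333, n = 228.
Annuity factor a(228|0.00183333) × (1+i) = 186.551805; PV = 1670 × 186.551805 = 311,541.5145
(Beginning-of-period payments → annuity-due factor ×(1+i).)

A$311,541.51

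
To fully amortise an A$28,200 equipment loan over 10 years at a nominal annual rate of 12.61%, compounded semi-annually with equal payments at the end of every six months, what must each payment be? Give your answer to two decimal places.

A$2,519.83

Periodic rate i = 0.1261/2 = 0.06305; n = 10 × 2 = 20 periods.
Annuity-PV factor = 11.191243; PMT = 28200 / 11.191243 = 2,519.8273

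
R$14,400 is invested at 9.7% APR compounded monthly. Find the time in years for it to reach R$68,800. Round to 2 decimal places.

Periodic rate i = 0.097/12 = 0.00808333.
(1+i)^n = 68800/14400 = 4.77778, so n = ln 4.77778 / ln 1.00808 = 194.2624 months
= 194.2624/12 years

16.19 years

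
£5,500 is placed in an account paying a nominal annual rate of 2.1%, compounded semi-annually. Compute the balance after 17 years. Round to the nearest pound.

£7,845

Periodic rate i = 0.021/2 = 0.0105; n = 17 × 2 = 34 periods.
FV = 5,500 × (1 + 0.0105)^34 = 7,845.0822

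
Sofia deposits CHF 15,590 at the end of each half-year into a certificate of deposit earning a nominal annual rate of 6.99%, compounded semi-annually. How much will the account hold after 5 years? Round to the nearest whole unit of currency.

CHF 182,850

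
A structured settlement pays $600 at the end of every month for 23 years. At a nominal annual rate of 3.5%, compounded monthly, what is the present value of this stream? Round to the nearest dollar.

$113,634

Periodic rate i = 0.035/12 = 0.00291667; n = 23 × 12 = 276 periods.
Annuity factor a(276|0.00291667) = 189.390145; PV = 600 × 189.390145 = 113,634.0868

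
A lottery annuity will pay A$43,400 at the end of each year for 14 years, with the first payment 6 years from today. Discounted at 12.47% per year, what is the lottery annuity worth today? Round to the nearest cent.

Value one period before first payment (t=5): 43400 × [1 − (1+0.1247)^(−14)] / 0.1247 = 43400 × 6.471785 = 280,875.4615
Discount back 5 years: 280,875.4615 × (1+0.1247)^(−5) = 280,875.4615 × 0.555669 = 156,073.9146

A$156,073.91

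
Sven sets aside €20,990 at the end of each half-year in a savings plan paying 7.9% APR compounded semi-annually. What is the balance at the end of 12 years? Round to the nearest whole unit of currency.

i = 0.079/2 = 0.0395 per half-year; n = 12·2 = 24.
Accumulation factor s(24|0.0395) = 38.832672; FV = 20990 × 38.832672 = 815,097.7766

€815,098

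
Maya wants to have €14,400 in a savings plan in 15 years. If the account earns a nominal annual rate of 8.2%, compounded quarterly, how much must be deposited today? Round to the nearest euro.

With 4 periods per year: i = 0.0205, n = 60.
PV = FV·(1+i)^(−n) = 14,400 × 0.295951 = 4,261.6909

€4,262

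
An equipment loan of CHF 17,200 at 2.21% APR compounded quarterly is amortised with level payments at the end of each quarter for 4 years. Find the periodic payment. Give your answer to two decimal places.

Periodic rate i = 0.0221/4 = 0.005525; n = 4 × 4 = 16 periods.
PMT = 17200 / ( [1 − (1+0.005525)^(−16)] / 0.005525 ) = 17200 / 15.272869 = 1,126.1800

CHF 1,126.18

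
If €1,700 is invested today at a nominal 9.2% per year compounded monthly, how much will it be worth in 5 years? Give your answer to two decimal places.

€2,688.21

Periodic rate i = 0.092/12 = 0.00766667; n = 5 × 12 = 60 periods.
FV = 1,700 × (1 + 0.00766667)^60 = 2,688.2055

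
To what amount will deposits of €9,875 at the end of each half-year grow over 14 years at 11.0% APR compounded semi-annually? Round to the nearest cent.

€624,430.92

i = 0.11/2 = 0.055 per half-year; n = 14·2 = 28.
FV = PMT · [(1+i)^n − 1] / i = 9875 · 63.233510 = 624,430.9157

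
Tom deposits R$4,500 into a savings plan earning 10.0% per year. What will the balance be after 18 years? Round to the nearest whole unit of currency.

FV = PV·(1+i)^n = 4,500 × 5.559917 = 25,019.6279

R$25,020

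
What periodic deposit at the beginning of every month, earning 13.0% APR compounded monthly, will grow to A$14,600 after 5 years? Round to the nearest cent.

A$172.16

i = 0.13/12 = 0.0108333 per month; n = 5·12 = 60.
FV-annuity factor × (1+i) = 84.803306; PMT = 14600 / 84.803306 = 172.1631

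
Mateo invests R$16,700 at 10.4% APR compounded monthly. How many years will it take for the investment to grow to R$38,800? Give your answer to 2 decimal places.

Periodic rate i = 0.104/12 = 0.00866667.
(1+i)^n = 38800/16700 = 2.32335, so n = ln 2.32335 / ln 1.00867 = 97.6915 months
= 97.6915/12 years

8.14 years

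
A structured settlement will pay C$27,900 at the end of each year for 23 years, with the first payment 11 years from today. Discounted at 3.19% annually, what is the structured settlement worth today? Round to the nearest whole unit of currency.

C$328,613

Value one period before first payment (t=10): 27900 × [1 − (1+0.0319)^(−23)] / 0.0319 = 27900 × 16.123421 = 449,843.4346
Discount back 10 years: 449,843.4346 × (1+0.0319)^(−10) = 449,843.4346 × 0.730506 = 328,613.3947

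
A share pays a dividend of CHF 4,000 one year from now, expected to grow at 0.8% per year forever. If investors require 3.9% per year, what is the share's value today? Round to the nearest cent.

PV = PMT / (i − g) = 4000 / (0.039 − 0.008) = 4000 / 0.031000 = 129,032.2581

CHF 129,032.26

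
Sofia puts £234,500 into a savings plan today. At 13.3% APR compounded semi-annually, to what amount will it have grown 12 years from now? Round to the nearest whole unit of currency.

£1,099,521

i = 0.133/2 = 0.0665 per half-year; n = 12·2 = 24.
FV = PV·(1+i)^n = 234,500 × 4.688788 = 1,099,520.8821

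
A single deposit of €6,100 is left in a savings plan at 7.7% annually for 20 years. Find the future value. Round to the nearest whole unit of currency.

€26,893

FV = 6,100 × (1 + 0.077)^20 = 26,893.2879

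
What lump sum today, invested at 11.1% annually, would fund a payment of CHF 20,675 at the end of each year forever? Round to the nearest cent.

PV = PMT / i = 20675 / 0.111 = 186,261.2613

CHF 186,261.26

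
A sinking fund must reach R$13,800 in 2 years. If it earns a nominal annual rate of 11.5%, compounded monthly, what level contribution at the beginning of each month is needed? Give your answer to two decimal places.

Periodic rate i = 0.115/12 = 0.00958333; n = 2 × 12 = 24 periods.
PMT = 13800 / ( [(1+0.00958333)^24 − 1] / 0.00958333 × (1+i) ) = 13800 / 27.097829 = 509.2659

R$509.27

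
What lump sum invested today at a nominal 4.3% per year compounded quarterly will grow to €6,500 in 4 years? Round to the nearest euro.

€5,478

With 4 periods per year: i = 0.01075, n = 16.
PV = 6,500 / (1 + 0.01075)^16 = 6,500 / 1.186588 = 5,477.8906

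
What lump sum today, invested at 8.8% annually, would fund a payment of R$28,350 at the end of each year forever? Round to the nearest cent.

PV = C/r = 28350/0.088 = 322,159.0909

R$322,159.09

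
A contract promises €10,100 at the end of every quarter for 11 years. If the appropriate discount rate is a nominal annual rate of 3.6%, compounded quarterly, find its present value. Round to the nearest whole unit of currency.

Periodic rate i = 0.036/4 = 0.009; n = 11 × 4 = 44 periods.
Annuity factor a(44|0.009) = 36.200011; PV = 10100 × 36.200011 = 365,620.1091

€365,620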